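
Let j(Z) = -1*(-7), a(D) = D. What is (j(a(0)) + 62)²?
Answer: 4761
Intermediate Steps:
j(Z) = 7
(j(a(0)) + 62)² = (7 + 62)² = 69² = 4761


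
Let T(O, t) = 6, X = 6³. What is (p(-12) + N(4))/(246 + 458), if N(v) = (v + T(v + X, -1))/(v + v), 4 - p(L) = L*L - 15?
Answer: -45/256 ≈ -0.17578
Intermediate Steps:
p(L) = 19 - L² (p(L) = 4 - (L*L - 15) = 4 - (L² - 15) = 4 - (-15 + L²) = 4 + (15 - L²) = 19 - L²)
X = 216
N(v) = (6 + v)/(2*v) (N(v) = (v + 6)/(v + v) = (6 + v)/((2*v)) = (6 + v)*(1/(2*v)) = (6 + v)/(2*v))
(p(-12) + N(4))/(246 + 458) = ((19 - 1*(-12)²) + (½)*(6 + 4)/4)/(246 + 458) = ((19 - 1*144) + (½)*(¼)*10)/704 = ((19 - 144) + 5/4)*(1/704) = (-125 + 5/4)*(1/704) = -495/4*1/704 = -45/256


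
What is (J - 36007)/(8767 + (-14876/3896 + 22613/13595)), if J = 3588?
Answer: -429277161070/116059958767 ≈ -3.6988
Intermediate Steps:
(J - 36007)/(8767 + (-14876/3896 + 22613/13595)) = (3588 - 36007)/(8767 + (-14876/3896 + 22613/13595)) = -32419/(8767 + (-14876*1/3896 + 22613*(1/13595))) = -32419/(8767 + (-3719/974 + 22613/13595)) = -32419/(8767 - 28534743/13241530) = -32419/116059958767/13241530 = -32419*13241530/116059958767 = -429277161070/116059958767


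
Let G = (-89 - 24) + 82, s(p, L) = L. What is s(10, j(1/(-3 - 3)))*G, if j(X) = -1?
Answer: 31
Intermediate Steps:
G = -31 (G = -113 + 82 = -31)
s(10, j(1/(-3 - 3)))*G = -1*(-31) = 31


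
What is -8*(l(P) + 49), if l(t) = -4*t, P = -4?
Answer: -520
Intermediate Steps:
-8*(l(P) + 49) = -8*(-4*(-4) + 49) = -8*(16 + 49) = -8*65 = -520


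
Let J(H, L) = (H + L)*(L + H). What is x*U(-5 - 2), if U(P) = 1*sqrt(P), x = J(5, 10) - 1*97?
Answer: 128*I*sqrt(7) ≈ 338.66*I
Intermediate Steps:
J(H, L) = (H + L)**2 (J(H, L) = (H + L)*(H + L) = (H + L)**2)
x = 128 (x = (5 + 10)**2 - 1*97 = 15**2 - 97 = 225 - 97 = 128)
U(P) = sqrt(P)
x*U(-5 - 2) = 128*sqrt(-5 - 2) = 128*sqrt(-7) = 128*(I*sqrt(7)) = 128*I*sqrt(7)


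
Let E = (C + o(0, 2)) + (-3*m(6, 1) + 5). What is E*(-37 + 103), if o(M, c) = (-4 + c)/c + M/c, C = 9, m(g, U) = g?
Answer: -330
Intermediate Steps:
o(M, c) = M/c + (-4 + c)/c (o(M, c) = (-4 + c)/c + M/c = M/c + (-4 + c)/c)
E = -5 (E = (9 + (-4 + 0 + 2)/2) + (-3*6 + 5) = (9 + (½)*(-2)) + (-18 + 5) = (9 - 1) - 13 = 8 - 13 = -5)
E*(-37 + 103) = -5*(-37 + 103) = -5*66 = -330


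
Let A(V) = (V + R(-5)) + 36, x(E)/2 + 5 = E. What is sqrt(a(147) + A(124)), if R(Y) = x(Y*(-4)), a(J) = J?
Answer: sqrt(337) ≈ 18.358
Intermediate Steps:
x(E) = -10 + 2*E
R(Y) = -10 - 8*Y (R(Y) = -10 + 2*(Y*(-4)) = -10 + 2*(-4*Y) = -10 - 8*Y)
A(V) = 66 + V (A(V) = (V + (-10 - 8*(-5))) + 36 = (V + (-10 + 40)) + 36 = (V + 30) + 36 = (30 + V) + 36 = 66 + V)
sqrt(a(147) + A(124)) = sqrt(147 + (66 + 124)) = sqrt(147 + 190) = sqrt(337)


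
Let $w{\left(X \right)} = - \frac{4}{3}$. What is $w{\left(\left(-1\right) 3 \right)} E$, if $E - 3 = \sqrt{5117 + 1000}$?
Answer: $-4 - \frac{4 \sqrt{6117}}{3} \approx -108.28$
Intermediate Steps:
$w{\left(X \right)} = - \frac{4}{3}$ ($w{\left(X \right)} = \left(-4\right) \frac{1}{3} = - \frac{4}{3}$)
$E = 3 + \sqrt{6117}$ ($E = 3 + \sqrt{5117 + 1000} = 3 + \sqrt{6117} \approx 81.211$)
$w{\left(\left(-1\right) 3 \right)} E = - \frac{4 \left(3 + \sqrt{6117}\right)}{3} = -4 - \frac{4 \sqrt{6117}}{3}$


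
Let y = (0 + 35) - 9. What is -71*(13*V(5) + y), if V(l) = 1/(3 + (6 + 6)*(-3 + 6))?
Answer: -5609/3 ≈ -1869.7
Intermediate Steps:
V(l) = 1/39 (V(l) = 1/(3 + 12*3) = 1/(3 + 36) = 1/39)
y = 26 (y = 35 - 9 = 26)
-71*(13*V(5) + y) = -71*(13*(1/39) + 26) = -71*(1/3 + 26) = -71*79/3 = -5609/3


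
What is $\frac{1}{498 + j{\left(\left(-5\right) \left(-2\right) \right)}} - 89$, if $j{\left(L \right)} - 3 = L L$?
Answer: $- \frac{53488}{601} \approx -88.998$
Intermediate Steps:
$j{\left(L \right)} = 3 + L^{2}$ ($j{\left(L \right)} = 3 + L L = 3 + L^{2}$)
$\frac{1}{498 + j{\left(\left(-5\right) \left(-2\right) \right)}} - 89 = \frac{1}{498 + \left(3 + \left(\left(-5\right) \left(-2\right)\right)^{2}\right)} - 89 = \frac{1}{498 + \left(3 + 10^{2}\right)} - 89 = \frac{1}{498 + \left(3 + 100\right)} - 89 = \frac{1}{498 + 103} - 89 = \frac{1}{601} - 89 = - \frac{53488}{601}$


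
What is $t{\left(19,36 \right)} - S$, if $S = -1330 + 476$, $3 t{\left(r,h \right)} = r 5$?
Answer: $\frac{2657}{3} \approx 885.67$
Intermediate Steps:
$t{\left(r,h \right)} = \frac{5 r}{3}$ ($t{\left(r,h \right)} = \frac{r 5}{3} = \frac{5 r}{3}$)
$S = -854$
$t{\left(19,36 \right)} - S = \frac{5}{3} \cdot 19 - -854 = \frac{95}{3} + 854 = \frac{2657}{3}$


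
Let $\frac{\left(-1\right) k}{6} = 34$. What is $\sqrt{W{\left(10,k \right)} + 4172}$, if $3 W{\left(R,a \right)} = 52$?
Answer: $\frac{2 \sqrt{9426}}{3} \approx 64.725$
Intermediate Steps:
$k = -204$ ($k = \left(-6\right) 34 = -204$)
$W{\left(R,a \right)} = \frac{52}{3}$ ($W{\left(R,a \right)} = \frac{1}{3} \cdot 52 = \frac{52}{3}$)
$\sqrt{W{\left(10,k \right)} + 4172} = \sqrt{\frac{52}{3} + 4172} = \sqrt{\frac{12568}{3}} = \frac{2 \sqrt{9426}}{3}$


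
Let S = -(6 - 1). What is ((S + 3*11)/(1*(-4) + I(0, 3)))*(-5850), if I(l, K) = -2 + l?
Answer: 27300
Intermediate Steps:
S = -5 (S = -1*5 = -5)
((S + 3*11)/(1*(-4) + I(0, 3)))*(-5850) = ((-5 + 3*11)/(1*(-4) + (-2 + 0)))*(-5850) = ((-5 + 33)/(-4 - 2))*(-5850) = (28/(-6))*(-5850) = (28*(-⅙))*(-5850) = -14/3*(-5850) = 27300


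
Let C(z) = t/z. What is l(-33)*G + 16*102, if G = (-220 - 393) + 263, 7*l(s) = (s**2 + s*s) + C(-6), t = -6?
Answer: -107318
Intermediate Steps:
C(z) = -6/z
l(s) = 1/7 + 2*s**2/7 (l(s) = ((s**2 + s*s) - 6/(-6))/7 = ((s**2 + s**2) - 6*(-1/6))/7 = (2*s**2 + 1)/7 = (1 + 2*s**2)/7 = 1/7 + 2*s**2/7)
G = -350 (G = -613 + 263 = -350)
l(-33)*G + 16*102 = (1/7 + (2/7)*(-33)**2)*(-350) + 16*102 = (1/7 + (2/7)*1089)*(-350) + 1632 = (1/7 + 2178/7)*(-350) + 1632 = (2179/7)*(-350) + 1632 = -108950 + 1632 = -107318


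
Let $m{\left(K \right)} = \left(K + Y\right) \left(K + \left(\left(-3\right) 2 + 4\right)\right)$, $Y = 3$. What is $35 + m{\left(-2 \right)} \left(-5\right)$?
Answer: $55$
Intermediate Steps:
$m{\left(K \right)} = \left(-2 + K\right) \left(3 + K\right)$ ($m{\left(K \right)} = \left(K + 3\right) \left(K + \left(\left(-3\right) 2 + 4\right)\right) = \left(3 + K\right) \left(K + \left(-6 + 4\right)\right) = \left(3 + K\right) \left(K - 2\right) = \left(3 + K\right) \left(-2 + K\right) = \left(-2 + K\right) \left(3 + K\right)$)
$35 + m{\left(-2 \right)} \left(-5\right) = 35 + \left(-6 - 2 + \left(-2\right)^{2}\right) \left(-5\right) = 35 + \left(-6 - 2 + 4\right) \left(-5\right) = 35 - -20 = 35 + 20 = 55$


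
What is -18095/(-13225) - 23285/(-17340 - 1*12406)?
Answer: 169239599/78678170 ≈ 2.1510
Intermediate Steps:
-18095/(-13225) - 23285/(-17340 - 1*12406) = -18095*(-1/13225) - 23285/(-17340 - 12406) = 3619/2645 - 23285/(-29746) = 3619/2645 - 23285*(-1/29746) = 3619/2645 + 23285/29746 = 169239599/78678170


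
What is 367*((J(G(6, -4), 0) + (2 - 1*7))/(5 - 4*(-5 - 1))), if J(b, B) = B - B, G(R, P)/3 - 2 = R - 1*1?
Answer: -1835/29 ≈ -63.276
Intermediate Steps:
G(R, P) = 3 + 3*R (G(R, P) = 6 + 3*(R - 1*1) = 6 + 3*(R - 1) = 6 + 3*(-1 + R) = 6 + (-3 + 3*R) = 3 + 3*R)
J(b, B) = 0
367*((J(G(6, -4), 0) + (2 - 1*7))/(5 - 4*(-5 - 1))) = 367*((0 + (2 - 1*7))/(5 - 4*(-5 - 1))) = 367*((0 + (2 - 7))/(5 - 4*(-6))) = 367*((0 - 5)/(5 + 24)) = 367*(-5/29) = -1835/29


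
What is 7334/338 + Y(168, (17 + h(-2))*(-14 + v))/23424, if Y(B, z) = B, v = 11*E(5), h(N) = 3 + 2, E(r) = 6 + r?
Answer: 3580175/164944 ≈ 21.705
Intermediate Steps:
h(N) = 5
v = 121 (v = 11*(6 + 5) = 11*11 = 121)
7334/338 + Y(168, (17 + h(-2))*(-14 + v))/23424 = 7334/338 + 168/23424 = 7334*(1/338) + 168*(1/23424) = 3667/169 + 7/976 = 3580175/164944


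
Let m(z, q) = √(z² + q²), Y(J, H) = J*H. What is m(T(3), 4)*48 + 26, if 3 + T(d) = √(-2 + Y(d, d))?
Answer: 26 + 48*√(32 - 6*√7) ≈ 218.75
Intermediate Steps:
Y(J, H) = H*J
T(d) = -3 + √(-2 + d²) (T(d) = -3 + √(-2 + d*d) = -3 + √(-2 + d²))
m(z, q) = √(q² + z²)
m(T(3), 4)*48 + 26 = √(4² + (-3 + √(-2 + 3²))²)*48 + 26 = √(16 + (-3 + √(-2 + 9))²)*48 + 26 = √(16 + (-3 + √7)²)*48 + 26 = 48*√(16 + (-3 + √7)²) + 26 = 26 + 48*√(16 + (-3 + √7)²)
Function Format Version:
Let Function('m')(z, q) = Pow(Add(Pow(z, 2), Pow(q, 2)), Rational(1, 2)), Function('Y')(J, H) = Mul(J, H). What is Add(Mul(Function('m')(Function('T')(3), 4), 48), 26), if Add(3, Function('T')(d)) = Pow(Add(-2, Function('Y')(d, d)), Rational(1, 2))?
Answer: Add(26, Mul(48, Pow(Add(32, Mul(-6, Pow(7, Rational(1, 2)))), Rational(1, 2)))) ≈ 218.75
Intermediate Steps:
Function('Y')(J, H) = Mul(H, J)
Function('T')(d) = Add(-3, Pow(Add(-2, Pow(d, 2)), Rational(1, 2))) (Function('T')(d) = Add(-3, Pow(Add(-2, Mul(d, d)), Rational(1, 2))) = Add(-3, Pow(Add(-2, Pow(d, 2)), Rational(1, 2))))
Function('m')(z, q) = Pow(Add(Pow(q, 2), Pow(z, 2)), Rational(1, 2))
Add(Mul(Function('m')(Function('T')(3), 4), 48), 26) = Add(Mul(Pow(Add(Pow(4, 2), Pow(Add(-3, Pow(Add(-2, Pow(3, 2)), Rational(1, 2))), 2)), Rational(1, 2)), 48), 26) = Add(Mul(Pow(Add(16, Pow(Add(-3, Pow(Add(-2, 9), Rational(1, 2))), 2)), Rational(1, 2)), 48), 26) = Add(Mul(Pow(Add(16, Pow(Add(-3, Pow(7, Rational(1, 2))), 2)), Rational(1, 2)), 48), 26) = Add(Mul(48, Pow(Add(16, Pow(Add(-3, Pow(7, Rational(1, 2))), 2)), Rational(1, 2))), 26) = Add(26, Mul(48, Pow(Add(16, Pow(Add(-3, Pow(7, Rational(1, 2))), 2)), Rational(1, 2))))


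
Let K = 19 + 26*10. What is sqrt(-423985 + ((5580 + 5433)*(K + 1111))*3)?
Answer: 5*sqrt(1820009) ≈ 6745.4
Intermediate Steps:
K = 279 (K = 19 + 260 = 279)
sqrt(-423985 + ((5580 + 5433)*(K + 1111))*3) = sqrt(-423985 + ((5580 + 5433)*(279 + 1111))*3) = sqrt(-423985 + (11013*1390)*3) = sqrt(-423985 + 15308070*3) = sqrt(-423985 + 45924210) = sqrt(45500225) = 5*sqrt(1820009)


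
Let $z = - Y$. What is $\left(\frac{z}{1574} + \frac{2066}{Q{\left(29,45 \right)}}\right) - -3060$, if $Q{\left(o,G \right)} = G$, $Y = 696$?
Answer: $\frac{109980182}{35415} \approx 3105.5$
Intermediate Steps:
$z = -696$ ($z = \left(-1\right) 696 = -696$)
$\left(\frac{z}{1574} + \frac{2066}{Q{\left(29,45 \right)}}\right) - -3060 = \left(- \frac{696}{1574} + \frac{2066}{45}\right) - -3060 = \left(\left(-696\right) \frac{1}{1574} + 2066 \cdot \frac{1}{45}\right) + 3060 = \left(- \frac{348}{787} + \frac{2066}{45}\right) + 3060 = \frac{1610282}{35415} + 3060 = \frac{109980182}{35415}$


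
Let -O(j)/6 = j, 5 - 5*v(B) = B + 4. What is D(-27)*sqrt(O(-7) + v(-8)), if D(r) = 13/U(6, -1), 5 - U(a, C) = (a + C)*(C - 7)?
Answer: 13*sqrt(1095)/225 ≈ 1.9119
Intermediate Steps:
v(B) = 1/5 - B/5 (v(B) = 1 - (B + 4)/5 = 1 - (4 + B)/5 = 1 + (-4/5 - B/5) = 1/5 - B/5)
O(j) = -6*j
U(a, C) = 5 - (-7 + C)*(C + a) (U(a, C) = 5 - (a + C)*(C - 7) = 5 - (C + a)*(-7 + C) = 5 - (-7 + C)*(C + a))
D(r) = 13/45 (D(r) = 13/(5 - 1*(-1)**2 + 7*(-1) + 7*6 - 1*(-1)*6) = 13/(5 - 1*1 - 7 + 42 + 6) = 13/(5 - 1 - 7 + 42 + 6) = 13/45)
D(-27)*sqrt(O(-7) + v(-8)) = 13*sqrt(-6*(-7) + (1/5 - 1/5*(-8)))/45 = 13*sqrt(42 + (1/5 + 8/5))/45 = 13*sqrt(42 + 9/5)/45 = 13*sqrt(219/5)/45 = 13*(sqrt(1095)/5)/45 = 13*sqrt(1095)/225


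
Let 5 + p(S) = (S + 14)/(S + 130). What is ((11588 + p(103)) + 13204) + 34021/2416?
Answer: 13961505901/562928 ≈ 24802.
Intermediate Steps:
p(S) = -5 + (14 + S)/(130 + S) (p(S) = -5 + (S + 14)/(S + 130) = -5 + (14 + S)/(130 + S))
((11588 + p(103)) + 13204) + 34021/2416 = ((11588 + 4*(-159 - 1*103)/(130 + 103)) + 13204) + 34021/2416 = ((11588 + 4*(-159 - 103)/233) + 13204) + 34021*(1/2416) = ((11588 + 4*(1/233)*(-262)) + 13204) + 34021/2416 = ((11588 - 1048/233) + 13204) + 34021/2416 = (2698956/233 + 13204) + 34021/2416 = 5775488/233 + 34021/2416 = 13961505901/562928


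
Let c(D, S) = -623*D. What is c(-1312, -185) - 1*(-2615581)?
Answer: 3432957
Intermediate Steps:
c(-1312, -185) - 1*(-2615581) = -623*(-1312) - 1*(-2615581) = 817376 + 2615581 = 3432957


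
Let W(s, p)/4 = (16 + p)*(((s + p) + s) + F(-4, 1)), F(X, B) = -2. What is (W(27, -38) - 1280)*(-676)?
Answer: 1698112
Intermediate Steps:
W(s, p) = 4*(16 + p)*(-2 + p + 2*s) (W(s, p) = 4*((16 + p)*(((s + p) + s) - 2)) = 4*((16 + p)*(((p + s) + s) - 2)) = 4*((16 + p)*((p + 2*s) - 2)) = 4*((16 + p)*(-2 + p + 2*s)) = 4*(16 + p)*(-2 + p + 2*s))
(W(27, -38) - 1280)*(-676) = ((-128 + 4*(-38)**2 + 56*(-38) + 128*27 + 8*(-38)*27) - 1280)*(-676) = ((-128 + 4*1444 - 2128 + 3456 - 8208) - 1280)*(-676) = ((-128 + 5776 - 2128 + 3456 - 8208) - 1280)*(-676) = (-1232 - 1280)*(-676) = -2512*(-676) = 1698112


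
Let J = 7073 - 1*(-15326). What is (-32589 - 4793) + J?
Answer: -14983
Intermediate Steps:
J = 22399 (J = 7073 + 15326 = 22399)
(-32589 - 4793) + J = (-32589 - 4793) + 22399 = -37382 + 22399 = -14983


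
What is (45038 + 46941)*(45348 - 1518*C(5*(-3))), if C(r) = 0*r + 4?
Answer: 3612567204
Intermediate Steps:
C(r) = 4 (C(r) = 0 + 4 = 4)
(45038 + 46941)*(45348 - 1518*C(5*(-3))) = (45038 + 46941)*(45348 - 1518*4) = 91979*(45348 - 6072) = 91979*39276 = 3612567204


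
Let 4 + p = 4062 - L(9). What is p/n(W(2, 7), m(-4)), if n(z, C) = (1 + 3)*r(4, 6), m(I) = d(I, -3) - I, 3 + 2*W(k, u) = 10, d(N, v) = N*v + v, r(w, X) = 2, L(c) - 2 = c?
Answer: 4047/8 ≈ 505.88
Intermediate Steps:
L(c) = 2 + c
d(N, v) = v + N*v
W(k, u) = 7/2 (W(k, u) = -3/2 + (½)*10 = -3/2 + 5 = 7/2)
m(I) = -3 - 4*I (m(I) = -3*(1 + I) - I = (-3 - 3*I) - I = -3 - 4*I)
p = 4047 (p = -4 + (4062 - (2 + 9)) = -4 + (4062 - 1*11) = -4 + (4062 - 11) = -4 + 4051 = 4047)
n(z, C) = 8 (n(z, C) = (1 + 3)*2 = 4*2 = 8)
p/n(W(2, 7), m(-4)) = 4047/8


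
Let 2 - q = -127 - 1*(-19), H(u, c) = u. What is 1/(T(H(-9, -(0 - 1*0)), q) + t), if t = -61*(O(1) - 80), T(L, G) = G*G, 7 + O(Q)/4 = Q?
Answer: 1/18444 ≈ 5.4218e-5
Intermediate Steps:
O(Q) = -28 + 4*Q
q = 110 (q = 2 - (-127 - 1*(-19)) = 2 - (-127 + 19) = 2 - 1*(-108) = 2 + 108 = 110)
T(L, G) = G²
t = 6344 (t = -61*((-28 + 4*1) - 80) = -61*((-28 + 4) - 80) = -61*(-24 - 80) = -61*(-104) = 6344)
1/(T(H(-9, -(0 - 1*0)), q) + t) = 1/(110² + 6344) = 1/(12100 + 6344) = 1/18444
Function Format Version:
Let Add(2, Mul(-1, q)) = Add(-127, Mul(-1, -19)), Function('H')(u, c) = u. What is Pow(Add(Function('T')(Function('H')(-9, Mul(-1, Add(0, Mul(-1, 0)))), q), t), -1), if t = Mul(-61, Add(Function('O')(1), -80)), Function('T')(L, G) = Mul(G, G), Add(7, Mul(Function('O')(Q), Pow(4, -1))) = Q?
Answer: Rational(1, 18444) ≈ 5.4218e-5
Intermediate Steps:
Function('O')(Q) = Add(-28, Mul(4, Q))
q = 110 (q = Add(2, Mul(-1, Add(-127, Mul(-1, -19)))) = Add(2, Mul(-1, Add(-127, 19))) = Add(2, Mul(-1, -108)) = Add(2, 108) = 110)
Function('T')(L, G) = Pow(G, 2)
t = 6344 (t = Mul(-61, Add(Add(-28, Mul(4, 1)), -80)) = Mul(-61, Add(Add(-28, 4), -80)) = Mul(-61, Add(-24, -80)) = Mul(-61, -104) = 6344)
Pow(Add(Function('T')(Function('H')(-9, Mul(-1, Add(0, Mul(-1, 0)))), q), t), -1) = Pow(Add(Pow(110, 2), 6344), -1) = Pow(Add(12100, 6344), -1) = Pow(18444, -1) = Rational(1, 18444)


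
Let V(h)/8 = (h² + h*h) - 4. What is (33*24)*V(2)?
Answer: 25344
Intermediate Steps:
V(h) = -32 + 16*h² (V(h) = 8*((h² + h*h) - 4) = 8*((h² + h²) - 4) = 8*(2*h² - 4) = 8*(-4 + 2*h²) = -32 + 16*h²)
(33*24)*V(2) = (33*24)*(-32 + 16*2²) = 792*(-32 + 16*4) = 792*(-32 + 64) = 792*32 = 25344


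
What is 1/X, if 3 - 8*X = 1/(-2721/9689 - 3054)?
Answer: 118371708/44394235 ≈ 2.6664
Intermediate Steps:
X = 44394235/118371708 (X = 3/8 - 1/(8*(-2721/9689 - 3054)) = 3/8 - 1/(8*(-29592927/9689)) = 3/8 - 1/8*(-9689/29592927) = 3/8 + 9689/236743416 = 44394235/118371708 ≈ 0.37504)
1/X = 1/(44394235/118371708) = 118371708/44394235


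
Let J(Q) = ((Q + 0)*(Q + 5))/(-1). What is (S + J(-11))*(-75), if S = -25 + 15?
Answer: 5700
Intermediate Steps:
J(Q) = -Q*(5 + Q) (J(Q) = (Q*(5 + Q))*(-1) = -Q*(5 + Q))
S = -10
(S + J(-11))*(-75) = (-10 - 1*(-11)*(5 - 11))*(-75) = (-10 - 1*(-11)*(-6))*(-75) = (-10 - 66)*(-75) = -76*(-75) = 5700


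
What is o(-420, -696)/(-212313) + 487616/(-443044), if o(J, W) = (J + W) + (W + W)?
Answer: -8534671788/7838666731 ≈ -1.0888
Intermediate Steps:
o(J, W) = J + 3*W (o(J, W) = (J + W) + 2*W = J + 3*W)
o(-420, -696)/(-212313) + 487616/(-443044) = (-420 + 3*(-696))/(-212313) + 487616/(-443044) = (-420 - 2088)*(-1/212313) + 487616*(-1/443044) = -2508*(-1/212313) - 121904/110761 = 836/70771 - 121904/110761 = -8534671788/7838666731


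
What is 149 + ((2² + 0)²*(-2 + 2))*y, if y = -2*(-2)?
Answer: 149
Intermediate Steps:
y = 4
149 + ((2² + 0)²*(-2 + 2))*y = 149 + ((2² + 0)²*(-2 + 2))*4 = 149 + ((4 + 0)²*0)*4 = 149 + (4²*0)*4 = 149 + (16*0)*4 = 149 + 0*4 = 149 + 0 = 149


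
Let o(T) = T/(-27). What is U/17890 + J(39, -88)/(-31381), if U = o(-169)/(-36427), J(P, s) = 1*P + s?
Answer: 123166579043/78879881470230 ≈ 0.0015614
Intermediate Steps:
o(T) = -T/27 (o(T) = T*(-1/27) = -T/27)
J(P, s) = P + s
U = -169/983529 (U = -1/27*(-169)/(-36427) = (169/27)*(-1/36427) = -169/983529 ≈ -0.00017183)
U/17890 + J(39, -88)/(-31381) = -169/983529/17890 + (39 - 88)/(-31381) = -169/983529*1/17890 - 49*(-1/31381) = -169/17595333810 + 7/4483 = 123166579043/78879881470230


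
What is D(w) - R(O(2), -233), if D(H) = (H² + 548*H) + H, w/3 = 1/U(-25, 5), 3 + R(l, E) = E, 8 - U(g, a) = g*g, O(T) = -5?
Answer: 88826414/380689 ≈ 233.33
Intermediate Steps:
U(g, a) = 8 - g² (U(g, a) = 8 - g*g = 8 - g²)
R(l, E) = -3 + E
w = -3/617 (w = 3/(8 - 1*(-25)²) = 3/(8 - 1*625) = 3/(8 - 625) = 3/(-617) = 3*(-1/617) = -3/617 ≈ -0.0048622)
D(H) = H² + 549*H
D(w) - R(O(2), -233) = -3*(549 - 3/617)/617 - (-3 - 233) = -3/617*338730/617 - 1*(-236) = -1016190/380689 + 236 = 88826414/380689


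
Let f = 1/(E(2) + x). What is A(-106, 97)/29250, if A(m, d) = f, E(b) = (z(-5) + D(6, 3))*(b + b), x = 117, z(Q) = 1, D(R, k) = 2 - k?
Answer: 1/3422250 ≈ 2.9221e-7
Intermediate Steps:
E(b) = 0 (E(b) = (1 + (2 - 1*3))*(b + b) = (1 + (2 - 3))*(2*b) = (1 - 1)*(2*b) = 0*(2*b) = 0)
f = 1/117 (f = 1/(0 + 117) = 1/117 ≈ 0.0085470)
A(m, d) = 1/117
A(-106, 97)/29250 = (1/117)/29250 = (1/117)*(1/29250) = 1/3422250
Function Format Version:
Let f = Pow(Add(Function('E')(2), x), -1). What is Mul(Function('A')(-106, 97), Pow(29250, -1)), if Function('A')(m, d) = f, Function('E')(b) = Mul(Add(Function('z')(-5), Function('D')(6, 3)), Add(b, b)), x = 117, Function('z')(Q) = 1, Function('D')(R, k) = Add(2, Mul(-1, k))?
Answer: Rational(1, 3422250) ≈ 2.9221e-7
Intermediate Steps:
Function('E')(b) = 0 (Function('E')(b) = Mul(Add(1, Add(2, Mul(-1, 3))), Add(b, b)) = Mul(Add(1, Add(2, -3)), Mul(2, b)) = Mul(Add(1, -1), Mul(2, b)) = Mul(0, Mul(2, b)) = 0)
f = Rational(1, 117) (f = Pow(Add(0, 117), -1) = Pow(117, -1) = Rational(1, 117) ≈ 0.0085470)
Function('A')(m, d) = Rational(1, 117)
Mul(Function('A')(-106, 97), Pow(29250, -1)) = Mul(Rational(1, 117), Pow(29250, -1)) = Mul(Rational(1, 117), Rational(1, 29250)) = Rational(1, 3422250)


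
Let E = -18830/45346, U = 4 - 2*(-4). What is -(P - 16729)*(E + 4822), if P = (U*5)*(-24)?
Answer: 283747326097/3239 ≈ 8.7603e+7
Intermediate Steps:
U = 12 (U = 4 + 8 = 12)
E = -1345/3239 (E = -18830*1/45346 = -1345/3239 ≈ -0.41525)
P = -1440 (P = (12*5)*(-24) = 60*(-24) = -1440)
-(P - 16729)*(E + 4822) = -(-1440 - 16729)*(-1345/3239 + 4822) = -(-18169)*15617113/3239 = -1*(-283747326097/3239) = 283747326097/3239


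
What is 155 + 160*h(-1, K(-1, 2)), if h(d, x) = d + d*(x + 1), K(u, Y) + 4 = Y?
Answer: 155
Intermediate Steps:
K(u, Y) = -4 + Y
h(d, x) = d + d*(1 + x)
155 + 160*h(-1, K(-1, 2)) = 155 + 160*(-(2 + (-4 + 2))) = 155 + 160*(-(2 - 2)) = 155 + 160*(-1*0) = 155 + 160*0 = 155 + 0 = 155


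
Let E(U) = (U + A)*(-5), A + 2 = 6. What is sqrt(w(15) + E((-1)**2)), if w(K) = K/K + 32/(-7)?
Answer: 10*I*sqrt(14)/7 ≈ 5.3452*I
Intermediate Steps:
A = 4 (A = -2 + 6 = 4)
w(K) = -25/7 (w(K) = 1 + 32*(-1/7) = 1 - 32/7 = -25/7)
E(U) = -20 - 5*U (E(U) = (U + 4)*(-5) = (4 + U)*(-5) = -20 - 5*U)
sqrt(w(15) + E((-1)**2)) = sqrt(-25/7 + (-20 - 5*(-1)**2)) = sqrt(-25/7 + (-20 - 5*1)) = sqrt(-25/7 + (-20 - 5)) = sqrt(-25/7 - 25) = sqrt(-200/7) = 10*I*sqrt(14)/7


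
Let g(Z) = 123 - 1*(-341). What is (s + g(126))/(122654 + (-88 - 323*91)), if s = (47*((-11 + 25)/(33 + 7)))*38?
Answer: 10891/931730 ≈ 0.011689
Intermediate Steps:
g(Z) = 464 (g(Z) = 123 + 341 = 464)
s = 6251/10 (s = (47*(14/40))*38 = (47*(14*(1/40)))*38 = (47*(7/20))*38 = (329/20)*38 = 6251/10 ≈ 625.10)
(s + g(126))/(122654 + (-88 - 323*91)) = (6251/10 + 464)/(122654 + (-88 - 323*91)) = 10891/(10*(122654 + (-88 - 29393))) = 10891/(10*(122654 - 29481)) = (10891/10)/93173 = (10891/10)*(1/93173) = 10891/931730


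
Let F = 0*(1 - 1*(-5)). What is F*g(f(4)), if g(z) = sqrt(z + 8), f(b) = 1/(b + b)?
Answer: 0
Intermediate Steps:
F = 0 (F = 0*(1 + 5) = 0*6 = 0)
f(b) = 1/(2*b)
g(z) = sqrt(8 + z)
F*g(f(4)) = 0*sqrt(8 + (1/2)/4) = 0*sqrt(8 + (1/2)*(1/4)) = 0*sqrt(8 + 1/8) = 0*sqrt(65/8) = 0*(sqrt(130)/4) = 0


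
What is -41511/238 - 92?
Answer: -63407/238 ≈ -266.42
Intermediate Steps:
-41511/238 - 92 = -63407/238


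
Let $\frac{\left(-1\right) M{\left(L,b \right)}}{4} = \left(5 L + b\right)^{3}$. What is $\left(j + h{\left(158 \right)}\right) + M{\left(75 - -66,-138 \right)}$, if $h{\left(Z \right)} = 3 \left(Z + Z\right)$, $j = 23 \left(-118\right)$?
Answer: $-729138818$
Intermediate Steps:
$M{\left(L,b \right)} = - 4 \left(b + 5 L\right)^{3}$ ($M{\left(L,b \right)} = - 4 \left(5 L + b\right)^{3} = - 4 \left(b + 5 L\right)^{3}$)
$j = -2714$
$h{\left(Z \right)} = 6 Z$ ($h{\left(Z \right)} = 3 \cdot 2 Z = 6 Z$)
$\left(j + h{\left(158 \right)}\right) + M{\left(75 - -66,-138 \right)} = \left(-2714 + 6 \cdot 158\right) - 4 \left(-138 + 5 \left(75 - -66\right)\right)^{3} = \left(-2714 + 948\right) - 4 \left(-138 + 5 \left(75 + 66\right)\right)^{3} = -1766 - 4 \left(-138 + 5 \cdot 141\right)^{3} = -1766 - 4 \left(-138 + 705\right)^{3} = -1766 - 4 \cdot 567^{3} = -1766 - 729137052 = -729138818$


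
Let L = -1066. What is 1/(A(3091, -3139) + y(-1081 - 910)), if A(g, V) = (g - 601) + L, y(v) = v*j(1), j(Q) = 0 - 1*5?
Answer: 1/11379 ≈ 8.7881e-5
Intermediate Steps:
j(Q) = -5 (j(Q) = 0 - 5 = -5)
y(v) = -5*v (y(v) = v*(-5) = -5*v)
A(g, V) = -1667 + g (A(g, V) = (g - 601) - 1066 = (-601 + g) - 1066 = -1667 + g)
1/(A(3091, -3139) + y(-1081 - 910)) = 1/((-1667 + 3091) - 5*(-1081 - 910)) = 1/(1424 - 5*(-1991)) = 1/(1424 + 9955) = 1/11379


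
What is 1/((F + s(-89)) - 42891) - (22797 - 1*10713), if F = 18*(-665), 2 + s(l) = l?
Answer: -664039969/54952 ≈ -12084.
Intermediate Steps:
s(l) = -2 + l
F = -11970
1/((F + s(-89)) - 42891) - (22797 - 1*10713) = 1/((-11970 + (-2 - 89)) - 42891) - (22797 - 1*10713) = 1/((-11970 - 91) - 42891) - (22797 - 10713) = 1/(-12061 - 42891) - 1*12084 = 1/(-54952) - 12084 = -1/54952 - 12084 = -664039969/54952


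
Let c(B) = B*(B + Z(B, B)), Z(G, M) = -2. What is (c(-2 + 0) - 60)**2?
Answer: 2704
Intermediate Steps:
c(B) = B*(-2 + B) (c(B) = B*(B - 2) = B*(-2 + B))
(c(-2 + 0) - 60)**2 = ((-2 + 0)*(-2 + (-2 + 0)) - 60)**2 = (-2*(-2 - 2) - 60)**2 = (-2*(-4) - 60)**2 = (8 - 60)**2 = (-52)**2 = 2704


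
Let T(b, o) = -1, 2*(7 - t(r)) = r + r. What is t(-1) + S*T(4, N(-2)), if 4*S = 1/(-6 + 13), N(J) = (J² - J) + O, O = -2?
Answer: 223/28 ≈ 7.9643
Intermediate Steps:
t(r) = 7 - r (t(r) = 7 - (r + r)/2 = 7 - r)
N(J) = -2 + J² - J (N(J) = (J² - J) - 2 = -2 + J² - J)
S = 1/28 (S = 1/(4*(-6 + 13)) = (¼)/7 = (¼)*(⅐) = 1/28 ≈ 0.035714)
t(-1) + S*T(4, N(-2)) = (7 - 1*(-1)) + (1/28)*(-1) = (7 + 1) - 1/28 = 8 - 1/28 = 223/28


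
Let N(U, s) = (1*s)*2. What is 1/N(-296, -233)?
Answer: -1/466 ≈ -0.0021459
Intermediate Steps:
N(U, s) = 2*s (N(U, s) = s*2 = 2*s)
1/N(-296, -233) = 1/(2*(-233)) = 1/(-466) = -1/466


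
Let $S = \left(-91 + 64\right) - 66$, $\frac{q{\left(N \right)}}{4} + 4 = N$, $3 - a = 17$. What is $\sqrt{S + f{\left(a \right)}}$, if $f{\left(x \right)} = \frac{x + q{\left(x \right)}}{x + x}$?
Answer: $\frac{i \sqrt{17626}}{14} \approx 9.4831 i$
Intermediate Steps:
$a = -14$ ($a = 3 - 17 = -14$)
$q{\left(N \right)} = -16 + 4 N$
$f{\left(x \right)} = \frac{-16 + 5 x}{2 x}$ ($f{\left(x \right)} = \frac{x + \left(-16 + 4 x\right)}{x + x} = \frac{-16 + 5 x}{2 x}$)
$S = -93$ ($S = -27 - 66 = -93$)
$\sqrt{S + f{\left(a \right)}} = \sqrt{-93 + \left(\frac{5}{2} - \frac{8}{-14}\right)} = \sqrt{-93 + \left(\frac{5}{2} - - \frac{4}{7}\right)} = \sqrt{-93 + \left(\frac{5}{2} + \frac{4}{7}\right)} = \sqrt{-93 + \frac{43}{14}} = \sqrt{- \frac{1259}{14}} = \frac{i \sqrt{17626}}{14}$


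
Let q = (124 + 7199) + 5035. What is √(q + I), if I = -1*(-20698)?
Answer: 4*√2066 ≈ 181.81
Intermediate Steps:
q = 12358 (q = 7323 + 5035 = 12358)
I = 20698
√(q + I) = √(12358 + 20698) = √33056 = 4*√2066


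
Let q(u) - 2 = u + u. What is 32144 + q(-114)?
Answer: 31918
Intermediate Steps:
q(u) = 2 + 2*u (q(u) = 2 + (u + u) = 2 + 2*u)
32144 + q(-114) = 32144 + (2 + 2*(-114)) = 32144 + (2 - 228) = 32144 - 226 = 31918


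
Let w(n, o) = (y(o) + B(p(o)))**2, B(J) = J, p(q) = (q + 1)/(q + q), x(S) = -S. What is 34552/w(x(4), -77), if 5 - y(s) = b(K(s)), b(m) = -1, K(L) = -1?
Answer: 25607351/31250 ≈ 819.44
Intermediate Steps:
p(q) = (1 + q)/(2*q) (p(q) = (1 + q)/((2*q)) = (1 + q)*(1/(2*q)) = (1 + q)/(2*q))
y(s) = 6 (y(s) = 5 - 1*(-1) = 5 + 1 = 6)
w(n, o) = (6 + (1 + o)/(2*o))**2
34552/w(x(4), -77) = 34552/(((1/4)*(1 + 13*(-77))**2/(-77)**2)) = 34552/(((1/4)*(1/5929)*(1 - 1001)**2)) = 34552/(((1/4)*(1/5929)*(-1000)**2)) = 34552/(((1/4)*(1/5929)*1000000)) = 34552/(250000/5929) = 34552*(5929/250000) = 25607351/31250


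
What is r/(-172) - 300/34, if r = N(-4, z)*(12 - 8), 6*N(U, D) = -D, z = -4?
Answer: -19384/2193 ≈ -8.8390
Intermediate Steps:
N(U, D) = -D/6 (N(U, D) = (-D)/6 = -D/6)
r = 8/3 (r = (-⅙*(-4))*(12 - 8) = (⅔)*4 = 8/3 ≈ 2.6667)
r/(-172) - 300/34 = (8/3)/(-172) - 300/34 = (8/3)*(-1/172) - 300*1/34 = -2/129 - 150/17 = -19384/2193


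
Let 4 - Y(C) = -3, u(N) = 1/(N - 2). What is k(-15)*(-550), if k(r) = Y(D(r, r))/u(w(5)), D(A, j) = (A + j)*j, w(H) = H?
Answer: -11550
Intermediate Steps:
D(A, j) = j*(A + j)
u(N) = 1/(-2 + N)
Y(C) = 7 (Y(C) = 4 - 1*(-3) = 4 + 3 = 7)
k(r) = 21 (k(r) = 7/(1/(-2 + 5)) = 7/(1/3) = 7/(⅓) = 7*3 = 21)
k(-15)*(-550) = 21*(-550) = -11550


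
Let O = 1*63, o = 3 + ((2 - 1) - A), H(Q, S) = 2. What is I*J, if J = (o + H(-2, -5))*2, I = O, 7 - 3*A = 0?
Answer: 462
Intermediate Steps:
A = 7/3 (A = 7/3 - 1/3*0 = 7/3 + 0 = 7/3 ≈ 2.3333)
o = 5/3 (o = 3 + ((2 - 1) - 1*7/3) = 3 + (1 - 7/3) = 3 - 4/3 = 5/3 ≈ 1.6667)
O = 63
I = 63
J = 22/3 (J = (5/3 + 2)*2 = (11/3)*2 = 22/3 ≈ 7.3333)
I*J = 63*(22/3) = 462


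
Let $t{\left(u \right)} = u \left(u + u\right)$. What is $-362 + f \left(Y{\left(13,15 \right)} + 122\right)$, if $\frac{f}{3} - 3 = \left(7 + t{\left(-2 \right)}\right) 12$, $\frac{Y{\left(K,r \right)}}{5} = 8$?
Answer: $88576$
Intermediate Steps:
$Y{\left(K,r \right)} = 40$ ($Y{\left(K,r \right)} = 5 \cdot 8 = 40$)
$t{\left(u \right)} = 2 u^{2}$ ($t{\left(u \right)} = u 2 u = 2 u^{2}$)
$f = 549$ ($f = 9 + 3 \left(7 + 2 \left(-2\right)^{2}\right) 12 = 9 + 3 \left(7 + 2 \cdot 4\right) 12 = 9 + 3 \left(7 + 8\right) 12 = 9 + 3 \cdot 15 \cdot 12 = 9 + 3 \cdot 180 = 9 + 540 = 549$)
$-362 + f \left(Y{\left(13,15 \right)} + 122\right) = -362 + 549 \left(40 + 122\right) = -362 + 549 \cdot 162 = -362 + 88938 = 88576$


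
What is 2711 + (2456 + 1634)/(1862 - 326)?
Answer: 2084093/768 ≈ 2713.7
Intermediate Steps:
2711 + (2456 + 1634)/(1862 - 326) = 2711 + 4090/1536 = 2711 + 4090*(1/1536) = 2711 + 2045/768 = 2084093/768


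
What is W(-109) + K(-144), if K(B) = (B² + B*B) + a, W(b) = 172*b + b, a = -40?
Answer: 22575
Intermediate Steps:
W(b) = 173*b
K(B) = -40 + 2*B² (K(B) = (B² + B*B) - 40 = (B² + B²) - 40 = 2*B² - 40 = -40 + 2*B²)
W(-109) + K(-144) = 173*(-109) + (-40 + 2*(-144)²) = -18857 + (-40 + 2*20736) = -18857 + (-40 + 41472) = -18857 + 41432 = 22575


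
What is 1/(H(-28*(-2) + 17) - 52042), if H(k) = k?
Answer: -1/51969 ≈ -1.9242e-5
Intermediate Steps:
1/(H(-28*(-2) + 17) - 52042) = 1/((-28*(-2) + 17) - 52042) = 1/((56 + 17) - 52042) = 1/(73 - 52042) = 1/(-51969) = -1/51969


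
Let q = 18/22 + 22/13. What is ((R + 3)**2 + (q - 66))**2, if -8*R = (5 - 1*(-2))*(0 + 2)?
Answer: 20075772721/5234944 ≈ 3835.0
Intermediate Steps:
q = 359/143 (q = 18*(1/22) + 22*(1/13) = 9/11 + 22/13 = 359/143 ≈ 2.5105)
R = -7/4 (R = -(5 - 1*(-2))*(0 + 2)/8 = -(5 + 2)*2/8 = -7*2/8 = -1/8*14 = -7/4 ≈ -1.7500)
((R + 3)**2 + (q - 66))**2 = ((-7/4 + 3)**2 + (359/143 - 66))**2 = ((5/4)**2 - 9079/143)**2 = (25/16 - 9079/143)**2 = (-141689/2288)**2 = 20075772721/5234944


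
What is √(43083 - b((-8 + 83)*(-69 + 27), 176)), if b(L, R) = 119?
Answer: 2*√10741 ≈ 207.28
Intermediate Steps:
√(43083 - b((-8 + 83)*(-69 + 27), 176)) = √(43083 - 1*119) = √(43083 - 119) = √42964 = 2*√10741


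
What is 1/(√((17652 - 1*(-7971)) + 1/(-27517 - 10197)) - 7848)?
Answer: -295979472/2321880550435 - √36444766293194/2321880550435 ≈ -0.00013007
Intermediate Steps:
1/(√((17652 - 1*(-7971)) + 1/(-27517 - 10197)) - 7848) = 1/(√((17652 + 7971) + 1/(-37714)) - 7848) = 1/(√(25623 - 1/37714) - 7848) = 1/(√(966345821/37714) - 7848) = 1/(√36444766293194/37714 - 7848) = 1/(-7848 + √36444766293194/37714)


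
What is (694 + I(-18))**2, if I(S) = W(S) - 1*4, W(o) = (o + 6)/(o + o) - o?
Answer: 4515625/9 ≈ 5.0174e+5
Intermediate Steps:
W(o) = -o + (6 + o)/(2*o) (W(o) = (6 + o)/((2*o)) - o = (6 + o)*(1/(2*o)) - o = (6 + o)/(2*o) - o = -o + (6 + o)/(2*o))
I(S) = -7/2 - S + 3/S (I(S) = (1/2 - S + 3/S) - 1*4 = (1/2 - S + 3/S) - 4 = -7/2 - S + 3/S)
(694 + I(-18))**2 = (694 + (-7/2 - 1*(-18) + 3/(-18)))**2 = (694 + (-7/2 + 18 + 3*(-1/18)))**2 = (694 + (-7/2 + 18 - 1/6))**2 = (694 + 43/3)**2 = (2125/3)**2 = 4515625/9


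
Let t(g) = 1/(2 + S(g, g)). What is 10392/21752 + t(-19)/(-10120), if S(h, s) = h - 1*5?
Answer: 289212079/605358160 ≈ 0.47775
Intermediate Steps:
S(h, s) = -5 + h (S(h, s) = h - 5 = -5 + h)
t(g) = 1/(-3 + g) (t(g) = 1/(2 + (-5 + g)) = 1/(-3 + g))
10392/21752 + t(-19)/(-10120) = 10392/21752 + 1/(-3 - 19*(-10120)) = 10392*(1/21752) - 1/10120/(-22) = 1299/2719 - 1/22*(-1/10120) = 1299/2719 + 1/222640 = 289212079/605358160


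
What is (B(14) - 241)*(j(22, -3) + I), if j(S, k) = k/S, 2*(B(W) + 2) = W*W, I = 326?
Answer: -1039505/22 ≈ -47250.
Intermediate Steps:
B(W) = -2 + W**2/2 (B(W) = -2 + (W*W)/2 = -2 + W**2/2)
(B(14) - 241)*(j(22, -3) + I) = ((-2 + (1/2)*14**2) - 241)*(-3/22 + 326) = ((-2 + (1/2)*196) - 241)*(-3*1/22 + 326) = ((-2 + 98) - 241)*(-3/22 + 326) = (96 - 241)*(7169/22) = -145*7169/22 = -1039505/22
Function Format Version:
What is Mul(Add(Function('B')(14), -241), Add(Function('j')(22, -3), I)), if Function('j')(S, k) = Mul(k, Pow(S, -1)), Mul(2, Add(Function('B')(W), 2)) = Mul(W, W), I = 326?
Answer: Rational(-1039505, 22) ≈ -47250.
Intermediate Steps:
Function('B')(W) = Add(-2, Mul(Rational(1, 2), Pow(W, 2))) (Function('B')(W) = Add(-2, Mul(Rational(1, 2), Mul(W, W))) = Add(-2, Mul(Rational(1, 2), Pow(W, 2))))
Mul(Add(Function('B')(14), -241), Add(Function('j')(22, -3), I)) = Mul(Add(Add(-2, Mul(Rational(1, 2), Pow(14, 2))), -241), Add(Mul(-3, Pow(22, -1)), 326)) = Mul(Add(Add(-2, Mul(Rational(1, 2), 196)), -241), Add(Mul(-3, Rational(1, 22)), 326)) = Mul(Add(Add(-2, 98), -241), Add(Rational(-3, 22), 326)) = Mul(Add(96, -241), Rational(7169, 22)) = Mul(-145, Rational(7169, 22)) = Rational(-1039505, 22)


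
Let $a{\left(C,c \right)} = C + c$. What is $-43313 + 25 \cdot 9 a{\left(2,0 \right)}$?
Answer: $-42863$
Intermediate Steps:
$-43313 + 25 \cdot 9 a{\left(2,0 \right)} = -43313 + 25 \cdot 9 \left(2 + 0\right) = -43313 + 225 \cdot 2 = -43313 + 450 = -42863$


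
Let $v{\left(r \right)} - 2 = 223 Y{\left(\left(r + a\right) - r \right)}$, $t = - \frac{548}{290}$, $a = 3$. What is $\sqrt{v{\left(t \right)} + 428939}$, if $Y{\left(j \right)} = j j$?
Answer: $2 \sqrt{107737} \approx 656.47$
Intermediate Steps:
$Y{\left(j \right)} = j^{2}$
$t = - \frac{274}{145}$ ($t = \left(-548\right) \frac{1}{290} = - \frac{274}{145} \approx -1.8897$)
$v{\left(r \right)} = 2009$ ($v{\left(r \right)} = 2 + 223 \left(\left(r + 3\right) - r\right)^{2} = 2 + 223 \left(\left(3 + r\right) - r\right)^{2} = 2 + 223 \cdot 3^{2} = 2 + 223 \cdot 9 = 2 + 2007 = 2009$)
$\sqrt{v{\left(t \right)} + 428939} = \sqrt{2009 + 428939} = \sqrt{430948} = 2 \sqrt{107737}$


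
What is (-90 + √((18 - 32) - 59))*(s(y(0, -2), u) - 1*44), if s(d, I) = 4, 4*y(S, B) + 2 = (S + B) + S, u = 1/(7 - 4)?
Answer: 3600 - 40*I*√73 ≈ 3600.0 - 341.76*I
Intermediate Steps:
u = ⅓ (u = 1/3 = ⅓ ≈ 0.33333)
y(S, B) = -½ + S/2 + B/4 (y(S, B) = -½ + ((S + B) + S)/4 = -½ + ((B + S) + S)/4 = -½ + (B + 2*S)/4 = -½ + (S/2 + B/4) = -½ + S/2 + B/4)
(-90 + √((18 - 32) - 59))*(s(y(0, -2), u) - 1*44) = (-90 + √((18 - 32) - 59))*(4 - 1*44) = (-90 + √(-14 - 59))*(4 - 44) = (-90 + √(-73))*(-40) = (-90 + I*√73)*(-40) = 3600 - 40*I*√73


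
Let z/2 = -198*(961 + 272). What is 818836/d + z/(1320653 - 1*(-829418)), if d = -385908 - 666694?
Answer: -103386700486/102871319761 ≈ -1.0050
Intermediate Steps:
z = -488268 (z = 2*(-198*(961 + 272)) = 2*(-198*1233) = 2*(-244134) = -488268)
d = -1052602
818836/d + z/(1320653 - 1*(-829418)) = 818836/(-1052602) - 488268/(1320653 - 1*(-829418)) = 818836*(-1/1052602) - 488268/(1320653 + 829418) = -409418/526301 - 488268/2150071 = -409418/526301 - 488268*1/2150071 = -409418/526301 - 44388/195461 = -103386700486/102871319761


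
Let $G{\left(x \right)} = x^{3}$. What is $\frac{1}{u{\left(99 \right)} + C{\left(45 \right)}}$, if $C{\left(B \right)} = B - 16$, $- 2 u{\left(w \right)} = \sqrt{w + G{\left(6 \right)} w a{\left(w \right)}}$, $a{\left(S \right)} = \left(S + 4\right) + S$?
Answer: $- \frac{116}{4316303} - \frac{6 \sqrt{479963}}{4316303} \approx -0.00098991$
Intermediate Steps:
$a{\left(S \right)} = 4 + 2 S$ ($a{\left(S \right)} = \left(4 + S\right) + S = 4 + 2 S$)
$u{\left(w \right)} = - \frac{\sqrt{w + 216 w \left(4 + 2 w\right)}}{2}$ ($u{\left(w \right)} = - \frac{\sqrt{w + 6^{3} w \left(4 + 2 w\right)}}{2} = - \frac{\sqrt{w + 216 w \left(4 + 2 w\right)}}{2}$)
$C{\left(B \right)} = -16 + B$ ($C{\left(B \right)} = B - 16 = -16 + B$)
$\frac{1}{u{\left(99 \right)} + C{\left(45 \right)}} = \frac{1}{- \frac{\sqrt{99 \left(865 + 432 \cdot 99\right)}}{2} + \left(-16 + 45\right)} = \frac{1}{- \frac{\sqrt{99 \left(865 + 42768\right)}}{2} + 29} = \frac{1}{- \frac{\sqrt{99 \cdot 43633}}{2} + 29} = \frac{1}{- \frac{\sqrt{4319667}}{2} + 29} = \frac{1}{- \frac{3 \sqrt{479963}}{2} + 29} = \frac{1}{29 - \frac{3 \sqrt{479963}}{2}}$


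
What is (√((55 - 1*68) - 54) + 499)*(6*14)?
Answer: 41916 + 84*I*√67 ≈ 41916.0 + 687.57*I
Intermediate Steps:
(√((55 - 1*68) - 54) + 499)*(6*14) = (√((55 - 68) - 54) + 499)*84 = (√(-13 - 54) + 499)*84 = (√(-67) + 499)*84 = (I*√67 + 499)*84 = (499 + I*√67)*84 = 41916 + 84*I*√67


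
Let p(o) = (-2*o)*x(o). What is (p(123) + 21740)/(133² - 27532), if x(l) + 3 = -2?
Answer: -22970/9843 ≈ -2.3336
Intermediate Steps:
x(l) = -5 (x(l) = -3 - 2 = -5)
p(o) = 10*o (p(o) = -2*o*(-5) = 10*o)
(p(123) + 21740)/(133² - 27532) = (10*123 + 21740)/(133² - 27532) = (1230 + 21740)/(17689 - 27532) = 22970/(-9843) = 22970*(-1/9843) = -22970/9843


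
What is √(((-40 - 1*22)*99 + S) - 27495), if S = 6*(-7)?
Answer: 5*I*√1347 ≈ 183.51*I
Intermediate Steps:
S = -42
√(((-40 - 1*22)*99 + S) - 27495) = √(((-40 - 1*22)*99 - 42) - 27495) = √(((-40 - 22)*99 - 42) - 27495) = √((-62*99 - 42) - 27495) = √((-6138 - 42) - 27495) = √(-6180 - 27495) = √(-33675) = 5*I*√1347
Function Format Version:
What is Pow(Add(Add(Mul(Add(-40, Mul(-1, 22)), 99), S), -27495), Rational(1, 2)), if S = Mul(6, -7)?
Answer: Mul(5, I, Pow(1347, Rational(1, 2))) ≈ Mul(183.51, I)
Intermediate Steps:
S = -42
Pow(Add(Add(Mul(Add(-40, Mul(-1, 22)), 99), S), -27495), Rational(1, 2)) = Pow(Add(Add(Mul(Add(-40, Mul(-1, 22)), 99), -42), -27495), Rational(1, 2)) = Pow(Add(Add(Mul(Add(-40, -22), 99), -42), -27495), Rational(1, 2)) = Pow(Add(Add(Mul(-62, 99), -42), -27495), Rational(1, 2)) = Pow(Add(Add(-6138, -42), -27495), Rational(1, 2)) = Pow(Add(-6180, -27495), Rational(1, 2)) = Pow(-33675, Rational(1, 2)) = Mul(5, I, Pow(1347, Rational(1, 2)))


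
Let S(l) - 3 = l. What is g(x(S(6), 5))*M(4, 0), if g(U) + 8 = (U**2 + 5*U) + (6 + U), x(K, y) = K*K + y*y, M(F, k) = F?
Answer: 47480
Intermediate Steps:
S(l) = 3 + l
x(K, y) = K**2 + y**2
g(U) = -2 + U**2 + 6*U (g(U) = -8 + ((U**2 + 5*U) + (6 + U)) = -8 + (6 + U**2 + 6*U) = -2 + U**2 + 6*U)
g(x(S(6), 5))*M(4, 0) = (-2 + ((3 + 6)**2 + 5**2)**2 + 6*((3 + 6)**2 + 5**2))*4 = (-2 + (9**2 + 25)**2 + 6*(9**2 + 25))*4 = (-2 + (81 + 25)**2 + 6*(81 + 25))*4 = (-2 + 106**2 + 6*106)*4 = (-2 + 11236 + 636)*4 = 11870*4 = 47480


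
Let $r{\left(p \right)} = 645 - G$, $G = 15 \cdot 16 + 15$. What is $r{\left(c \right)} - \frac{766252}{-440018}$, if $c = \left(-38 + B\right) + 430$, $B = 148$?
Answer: $\frac{86186636}{220009} \approx 391.74$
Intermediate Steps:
$G = 255$ ($G = 240 + 15 = 255$)
$c = 540$ ($c = \left(-38 + 148\right) + 430 = 110 + 430 = 540$)
$r{\left(p \right)} = 390$ ($r{\left(p \right)} = 645 - 255 = 390$)
$r{\left(c \right)} - \frac{766252}{-440018} = 390 - \frac{766252}{-440018} = 390 - 766252 \left(- \frac{1}{440018}\right) = 390 - - \frac{383126}{220009} = 390 + \frac{383126}{220009} = \frac{86186636}{220009}$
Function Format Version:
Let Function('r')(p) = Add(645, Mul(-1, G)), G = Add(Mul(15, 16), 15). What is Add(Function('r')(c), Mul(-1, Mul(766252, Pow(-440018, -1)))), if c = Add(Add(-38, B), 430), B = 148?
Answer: Rational(86186636, 220009) ≈ 391.74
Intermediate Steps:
G = 255 (G = Add(240, 15) = 255)
c = 540 (c = Add(Add(-38, 148), 430) = Add(110, 430) = 540)
Function('r')(p) = 390 (Function('r')(p) = Add(645, Mul(-1, 255)) = Add(645, -255) = 390)
Add(Function('r')(c), Mul(-1, Mul(766252, Pow(-440018, -1)))) = Add(390, Mul(-1, Mul(766252, Pow(-440018, -1)))) = Add(390, Mul(-1, Mul(766252, Rational(-1, 440018)))) = Add(390, Mul(-1, Rational(-383126, 220009))) = Add(390, Rational(383126, 220009)) = Rational(86186636, 220009)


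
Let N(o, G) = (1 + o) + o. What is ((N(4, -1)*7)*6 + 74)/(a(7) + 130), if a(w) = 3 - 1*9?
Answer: 113/31 ≈ 3.6452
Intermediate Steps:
a(w) = -6 (a(w) = 3 - 9 = -6)
N(o, G) = 1 + 2*o
((N(4, -1)*7)*6 + 74)/(a(7) + 130) = (((1 + 2*4)*7)*6 + 74)/(-6 + 130) = (((1 + 8)*7)*6 + 74)/124 = ((9*7)*6 + 74)*(1/124) = (63*6 + 74)*(1/124) = (378 + 74)*(1/124) = 452*(1/124) = 113/31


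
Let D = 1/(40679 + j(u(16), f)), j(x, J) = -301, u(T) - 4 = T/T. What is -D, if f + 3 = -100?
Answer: -1/40378 ≈ -2.4766e-5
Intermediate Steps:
f = -103 (f = -3 - 100 = -103)
u(T) = 5 (u(T) = 4 + T/T = 4 + 1 = 5)
D = 1/40378 (D = 1/(40679 - 301) = 1/40378 ≈ 2.4766e-5)
-D = -1*1/40378 = -1/40378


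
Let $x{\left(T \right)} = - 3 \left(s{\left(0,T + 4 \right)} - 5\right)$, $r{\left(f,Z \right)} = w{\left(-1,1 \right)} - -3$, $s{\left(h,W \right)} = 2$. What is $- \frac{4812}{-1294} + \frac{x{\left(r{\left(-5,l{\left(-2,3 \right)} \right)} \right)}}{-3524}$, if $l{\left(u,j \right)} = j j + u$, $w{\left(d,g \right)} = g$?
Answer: $\frac{8472921}{2280028} \approx 3.7161$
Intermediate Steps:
$l{\left(u,j \right)} = u + j^{2}$ ($l{\left(u,j \right)} = j^{2} + u = u + j^{2}$)
$r{\left(f,Z \right)} = 4$ ($r{\left(f,Z \right)} = 1 - -3 = 1 + 3 = 4$)
$x{\left(T \right)} = 9$ ($x{\left(T \right)} = - 3 \left(2 - 5\right) = \left(-3\right) \left(-3\right) = 9$)
$- \frac{4812}{-1294} + \frac{x{\left(r{\left(-5,l{\left(-2,3 \right)} \right)} \right)}}{-3524} = - \frac{4812}{-1294} + \frac{9}{-3524} = \left(-4812\right) \left(- \frac{1}{1294}\right) + 9 \left(- \frac{1}{3524}\right) = \frac{2406}{647} - \frac{9}{3524} = \frac{8472921}{2280028}$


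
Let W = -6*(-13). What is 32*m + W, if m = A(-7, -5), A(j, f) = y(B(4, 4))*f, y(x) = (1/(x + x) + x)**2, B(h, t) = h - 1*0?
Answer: -5289/2 ≈ -2644.5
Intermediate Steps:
B(h, t) = h (B(h, t) = h + 0 = h)
W = 78
y(x) = (x + 1/(2*x))**2 (y(x) = (1/(2*x) + x)**2 = (x + 1/(2*x))**2)
A(j, f) = 1089*f/64 (A(j, f) = ((1/4)*(1 + 2*4**2)**2/4**2)*f = ((1/4)*(1/16)*(1 + 2*16)**2)*f = ((1/4)*(1/16)*(1 + 32)**2)*f = ((1/4)*(1/16)*33**2)*f = ((1/4)*(1/16)*1089)*f = 1089*f/64)
m = -5445/64 (m = (1089/64)*(-5) = -5445/64 ≈ -85.078)
32*m + W = 32*(-5445/64) + 78 = -5445/2 + 78 = -5289/2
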